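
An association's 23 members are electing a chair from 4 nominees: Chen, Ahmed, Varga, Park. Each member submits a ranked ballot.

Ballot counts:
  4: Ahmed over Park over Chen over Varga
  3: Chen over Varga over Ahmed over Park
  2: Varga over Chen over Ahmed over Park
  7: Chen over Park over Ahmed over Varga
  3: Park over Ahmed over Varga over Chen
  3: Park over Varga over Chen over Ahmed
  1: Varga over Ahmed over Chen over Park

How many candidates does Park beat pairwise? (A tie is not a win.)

2

Park against each rival (23 voters):
Park vs Chen: Park is ranked higher on 4+3+3 = 10 ballots, Chen on 13. Chen wins 13–10.
Park vs Ahmed: Park preferred on 7+3+3 = 13 ballots; Park wins 13–10.
Park vs Varga: Park wins 17–6.
Park beats Ahmed, Varga; loses to Chen — 2 pairwise wins.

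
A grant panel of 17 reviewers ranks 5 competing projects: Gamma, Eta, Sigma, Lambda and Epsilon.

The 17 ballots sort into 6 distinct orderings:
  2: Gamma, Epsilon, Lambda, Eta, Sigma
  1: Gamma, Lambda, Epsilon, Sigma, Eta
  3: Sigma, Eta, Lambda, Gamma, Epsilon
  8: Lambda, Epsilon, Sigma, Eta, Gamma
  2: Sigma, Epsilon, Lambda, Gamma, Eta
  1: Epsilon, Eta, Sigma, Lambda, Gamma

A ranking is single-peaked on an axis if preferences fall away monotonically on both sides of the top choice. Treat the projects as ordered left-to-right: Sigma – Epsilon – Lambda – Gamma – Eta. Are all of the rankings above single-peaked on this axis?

Axis positions: Sigma=1, Epsilon=2, Lambda=3, Gamma=4, Eta=5.
Ballot type 1: ranking walks positions 4-2-3-5-1; Epsilon is ranked above Lambda even though Lambda lies between Epsilon and the peak Gamma on the axis — preferences dip and rise again. Not single-peaked.
Ballot type 2 (peak Gamma at position 4): ranking walks positions 4-3-2-1-5, expanding outward from the peak — single-peaked.
Ballot type 3: ranking walks positions 1-5-3-4-2; Eta is ranked above Epsilon even though Epsilon lies between Eta and the peak Sigma on the axis — preferences dip and rise again. Not single-peaked.
Ballot type 4: ranking walks positions 3-2-1-5-4; Eta is ranked above Gamma even though Gamma lies between Eta and the peak Lambda on the axis — preferences dip and rise again. Not single-peaked.
Ballot type 5 (peak Sigma at position 1): ranking walks positions 1-2-3-4-5, expanding outward from the peak — single-peaked.
Ballot type 6: ranking walks positions 2-5-1-3-4; Eta is ranked above Lambda even though Lambda lies between Eta and the peak Epsilon on the axis — preferences dip and rise again. Not single-peaked.
Ballot type 1 violates single-peakedness, so the profile is not single-peaked on this axis.

no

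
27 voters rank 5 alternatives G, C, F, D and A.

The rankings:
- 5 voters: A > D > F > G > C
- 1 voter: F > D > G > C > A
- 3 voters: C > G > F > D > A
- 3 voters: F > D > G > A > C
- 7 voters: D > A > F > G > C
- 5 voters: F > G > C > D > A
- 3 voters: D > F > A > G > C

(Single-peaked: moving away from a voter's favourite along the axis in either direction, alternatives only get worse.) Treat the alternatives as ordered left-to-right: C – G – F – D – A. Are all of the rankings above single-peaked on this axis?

Axis positions: C=1, G=2, F=3, D=4, A=5.
Faction 1 (peak A at position 5): ranking walks positions 5-4-3-2-1, expanding outward from the peak — single-peaked.
Faction 2 (peak F at position 3): ranking walks positions 3-4-2-1-5, expanding outward from the peak — single-peaked.
Faction 3 (peak C at position 1): ranking walks positions 1-2-3-4-5, expanding outward from the peak — single-peaked.
Faction 4 (peak F at position 3): ranking walks positions 3-4-2-5-1, expanding outward from the peak — single-peaked.
Faction 5 (peak D at position 4): ranking walks positions 4-5-3-2-1, expanding outward from the peak — single-peaked.
Faction 6 (peak F at position 3): ranking walks positions 3-2-1-4-5, expanding outward from the peak — single-peaked.
Faction 7 (peak D at position 4): ranking walks positions 4-3-5-2-1, expanding outward from the peak — single-peaked.
Every ranking is single-peaked on this axis.

yes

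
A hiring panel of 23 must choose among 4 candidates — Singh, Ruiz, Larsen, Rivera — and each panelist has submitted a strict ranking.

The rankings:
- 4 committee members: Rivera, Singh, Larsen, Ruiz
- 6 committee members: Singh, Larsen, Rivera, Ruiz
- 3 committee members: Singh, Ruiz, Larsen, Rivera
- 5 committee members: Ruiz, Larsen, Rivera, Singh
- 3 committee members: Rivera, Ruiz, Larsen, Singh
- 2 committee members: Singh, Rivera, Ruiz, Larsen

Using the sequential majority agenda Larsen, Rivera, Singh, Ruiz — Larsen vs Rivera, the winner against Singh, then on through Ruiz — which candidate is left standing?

Singh

Round 1: Larsen vs Rivera — 14–9, Larsen advances.
Round 2: Larsen vs Singh — 8–15, Singh advances.
Round 3: Singh vs Ruiz — 15–8, Singh advances.
Singh survives the agenda.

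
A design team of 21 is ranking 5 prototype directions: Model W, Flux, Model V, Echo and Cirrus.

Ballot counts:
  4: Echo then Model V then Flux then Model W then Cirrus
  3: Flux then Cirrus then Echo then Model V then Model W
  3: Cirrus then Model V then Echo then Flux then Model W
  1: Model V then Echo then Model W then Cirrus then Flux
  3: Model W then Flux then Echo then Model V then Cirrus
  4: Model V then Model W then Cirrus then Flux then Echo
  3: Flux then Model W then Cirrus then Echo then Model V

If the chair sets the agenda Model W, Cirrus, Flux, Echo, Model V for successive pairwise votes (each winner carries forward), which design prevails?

Model V

Round 1: Model W vs Cirrus — 15–6, Model W advances.
Round 2: Model W vs Flux — 8–13, Flux advances.
Round 3: Flux vs Echo — 13–8, Flux advances.
Round 4: Flux vs Model V — 9–12, Model V advances.
The agenda winner is Model V.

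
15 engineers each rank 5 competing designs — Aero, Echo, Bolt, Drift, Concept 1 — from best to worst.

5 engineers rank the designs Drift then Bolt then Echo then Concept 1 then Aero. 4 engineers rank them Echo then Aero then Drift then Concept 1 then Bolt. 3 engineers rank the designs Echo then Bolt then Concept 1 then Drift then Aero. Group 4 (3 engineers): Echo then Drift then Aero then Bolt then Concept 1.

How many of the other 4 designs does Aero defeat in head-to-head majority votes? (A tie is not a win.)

Aero against each rival (15 engineers):
Aero vs Echo: 0 to 15, Echo.
Aero vs Bolt: Bolt wins 8–7.
Aero–Drift: Drift 11–4.
Aero–Concept 1: Concept 1 8–7.
Aero beats no one; loses to Echo, Bolt, Drift, Concept 1 — 0 pairwise wins.

0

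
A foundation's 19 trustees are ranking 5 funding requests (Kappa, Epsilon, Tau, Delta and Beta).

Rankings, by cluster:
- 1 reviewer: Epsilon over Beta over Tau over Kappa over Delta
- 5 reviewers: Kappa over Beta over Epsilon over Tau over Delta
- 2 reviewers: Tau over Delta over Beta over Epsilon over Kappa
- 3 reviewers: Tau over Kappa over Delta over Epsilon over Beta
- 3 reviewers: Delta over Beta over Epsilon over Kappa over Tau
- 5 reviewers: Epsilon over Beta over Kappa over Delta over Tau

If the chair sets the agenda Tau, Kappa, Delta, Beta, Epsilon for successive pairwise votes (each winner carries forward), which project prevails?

Round 1: Tau vs Kappa — 6–13, Kappa advances.
Round 2: Kappa vs Delta — 14–5, Kappa advances.
Round 3: Kappa vs Beta — 8–11, Beta advances.
Round 4: Beta vs Epsilon — 10–9, Beta advances.
The agenda winner is Beta.

Beta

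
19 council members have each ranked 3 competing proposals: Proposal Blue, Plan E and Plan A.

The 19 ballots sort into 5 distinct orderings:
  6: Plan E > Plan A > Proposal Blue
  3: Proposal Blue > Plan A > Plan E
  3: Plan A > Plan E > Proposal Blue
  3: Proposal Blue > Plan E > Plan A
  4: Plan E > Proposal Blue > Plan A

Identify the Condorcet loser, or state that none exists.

Plan A

Head-to-head results (19 council members):
Proposal Blue vs Plan E: Plan E, 13–6.
Proposal Blue vs Plan A: Proposal Blue, 10–9.
Plan E vs Plan A: Plan E is ranked higher on 6+3+4 = 13 ballots, Plan A on 6. Plan E wins 13–6.
Only Plan A has no wins; Plan A is the Condorcet loser.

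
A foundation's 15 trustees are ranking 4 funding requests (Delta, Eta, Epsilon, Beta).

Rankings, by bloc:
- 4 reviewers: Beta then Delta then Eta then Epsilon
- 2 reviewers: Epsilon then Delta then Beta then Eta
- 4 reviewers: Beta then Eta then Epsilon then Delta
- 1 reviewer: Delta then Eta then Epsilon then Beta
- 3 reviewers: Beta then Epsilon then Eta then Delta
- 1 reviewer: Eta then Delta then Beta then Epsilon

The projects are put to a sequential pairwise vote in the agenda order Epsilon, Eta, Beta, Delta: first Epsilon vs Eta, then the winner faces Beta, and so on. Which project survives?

Beta

Round 1: Epsilon vs Eta — 5–10, Eta advances.
Round 2: Eta vs Beta — 2–13, Beta advances.
Round 3: Beta vs Delta — 11–4, Beta advances.
The agenda winner is Beta.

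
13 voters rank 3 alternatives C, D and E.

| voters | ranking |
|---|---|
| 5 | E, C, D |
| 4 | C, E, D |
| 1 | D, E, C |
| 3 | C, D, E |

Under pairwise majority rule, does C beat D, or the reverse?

C

Ballots ranking C above D: 5 + 4 + 3 = 12.
Ballots ranking D above C: 13 − 12 = 1.
C wins the head-to-head 12–1.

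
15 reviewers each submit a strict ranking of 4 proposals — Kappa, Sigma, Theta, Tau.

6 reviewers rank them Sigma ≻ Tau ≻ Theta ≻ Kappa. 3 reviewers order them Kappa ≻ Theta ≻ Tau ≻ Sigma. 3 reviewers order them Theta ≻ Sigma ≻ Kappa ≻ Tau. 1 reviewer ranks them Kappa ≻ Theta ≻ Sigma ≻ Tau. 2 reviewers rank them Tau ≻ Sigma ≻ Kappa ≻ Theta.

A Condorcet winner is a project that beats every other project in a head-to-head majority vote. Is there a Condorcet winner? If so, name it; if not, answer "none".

Check each pair by majority over 15 ballots:
Kappa vs Sigma: Kappa preferred on 3+1 = 4 ballots; Sigma wins 11–4.
Kappa vs Theta: 6 to 9, Theta.
Kappa vs Tau: Kappa preferred on 3+3+1 = 7 ballots; Tau wins 8–7.
Sigma vs Theta: Sigma preferred on 6+2 = 8 ballots; Sigma wins 8–7.
Sigma vs Tau: 10 to 5, Sigma.
Theta vs Tau: 7 to 8, Tau.
Sigma wins every pairwise contest, so Sigma is the Condorcet winner.

Sigma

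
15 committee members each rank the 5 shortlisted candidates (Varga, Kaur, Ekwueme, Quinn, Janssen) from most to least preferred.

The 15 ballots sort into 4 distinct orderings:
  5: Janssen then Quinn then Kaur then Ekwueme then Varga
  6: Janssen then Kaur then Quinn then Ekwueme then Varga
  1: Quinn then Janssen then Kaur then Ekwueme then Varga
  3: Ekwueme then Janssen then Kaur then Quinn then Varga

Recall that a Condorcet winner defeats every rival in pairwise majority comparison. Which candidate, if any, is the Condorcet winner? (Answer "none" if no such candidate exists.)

Pairwise majorities:
Varga vs Kaur: 0 to 15, Kaur.
Varga–Ekwueme: Ekwueme 15–0.
Varga–Quinn: Quinn 15–0.
Varga–Janssen: Janssen 15–0.
Kaur vs Ekwueme: 12 to 3, Kaur.
Kaur–Quinn: Kaur 9–6.
Kaur vs Janssen: Kaur preferred on 0 ballots; Janssen wins 15–0.
Ekwueme vs Quinn: 3 for Ekwueme, 12 for Quinn — Quinn by 12–3.
Ekwueme vs Janssen: Janssen, 12–3.
Quinn vs Janssen: 1 to 14, Janssen.
Janssen defeats every rival head-to-head and is the Condorcet winner.

Janssen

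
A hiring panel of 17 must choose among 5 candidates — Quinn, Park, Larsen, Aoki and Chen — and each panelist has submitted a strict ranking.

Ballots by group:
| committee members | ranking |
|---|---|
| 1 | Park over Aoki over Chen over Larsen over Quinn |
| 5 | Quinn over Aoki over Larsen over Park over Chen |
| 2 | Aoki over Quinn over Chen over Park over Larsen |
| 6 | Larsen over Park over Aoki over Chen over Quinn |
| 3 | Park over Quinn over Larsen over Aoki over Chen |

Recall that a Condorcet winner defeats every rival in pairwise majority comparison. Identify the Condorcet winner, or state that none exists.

none

Check each pair by majority over 17 ballots:
Quinn vs Park: 5+2 = 7 for Quinn, 10 for Park — Park by 10–7.
Quinn vs Larsen: 5+2+3 = 10 for Quinn, 7 for Larsen — Quinn by 10–7.
Quinn vs Aoki: Quinn preferred on 5+3 = 8 ballots; Aoki wins 9–8.
Quinn vs Chen: 10 to 7, Quinn.
Park vs Larsen: 6 to 11, Larsen.
Park vs Aoki: 10 to 7, Park.
Park vs Chen: 15 to 2, Park.
Larsen vs Aoki: Larsen is ranked higher on 6+3 = 9 ballots, Aoki on 8. Larsen wins 9–8.
Larsen vs Chen: Larsen preferred on 5+6+3 = 14 ballots; Larsen wins 14–3.
Aoki vs Chen: 17 to 0, Aoki.
Every candidate loses at least once (Quinn loses to Park; Park loses to Larsen; Larsen loses to Quinn; Aoki loses to Park; Chen loses to Quinn). The majority relation contains the cycle Quinn beats Larsen beats Park beats Quinn, so there is no Condorcet winner.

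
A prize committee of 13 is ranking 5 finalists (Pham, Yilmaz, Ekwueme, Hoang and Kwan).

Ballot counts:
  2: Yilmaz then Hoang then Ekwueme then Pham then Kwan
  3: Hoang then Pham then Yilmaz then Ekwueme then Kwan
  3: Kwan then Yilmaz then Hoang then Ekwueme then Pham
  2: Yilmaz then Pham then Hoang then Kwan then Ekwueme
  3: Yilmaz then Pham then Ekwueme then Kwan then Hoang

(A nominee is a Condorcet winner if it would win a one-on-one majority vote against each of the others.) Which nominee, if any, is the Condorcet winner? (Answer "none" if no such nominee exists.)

Head-to-head results (13 jurors):
Pham vs Yilmaz: 3 for Pham, 10 for Yilmaz — Yilmaz by 10–3.
Pham vs Ekwueme: Pham is ranked higher on 3+2+3 = 8 ballots, Ekwueme on 5. Pham wins 8–5.
Pham vs Hoang: 2+3 = 5 for Pham, 8 for Hoang — Hoang by 8–5.
Pham vs Kwan: 2+3+2+3 = 10 for Pham, 3 for Kwan — Pham by 10–3.
Yilmaz vs Ekwueme: 2+3+3+2+3 = 13 for Yilmaz, 0 for Ekwueme — Yilmaz by 13–0.
Yilmaz vs Hoang: 10 to 3, Yilmaz.
Yilmaz vs Kwan: 2+3+2+3 = 10 for Yilmaz, 3 for Kwan — Yilmaz by 10–3.
Ekwueme vs Hoang: Ekwueme preferred on 3 ballots; Hoang wins 10–3.
Ekwueme vs Kwan: 2+3+3 = 8 for Ekwueme, 5 for Kwan — Ekwueme by 8–5.
Hoang vs Kwan: 7 to 6, Hoang.
Only Yilmaz has no losses; Yilmaz is the Condorcet winner.

Yilmaz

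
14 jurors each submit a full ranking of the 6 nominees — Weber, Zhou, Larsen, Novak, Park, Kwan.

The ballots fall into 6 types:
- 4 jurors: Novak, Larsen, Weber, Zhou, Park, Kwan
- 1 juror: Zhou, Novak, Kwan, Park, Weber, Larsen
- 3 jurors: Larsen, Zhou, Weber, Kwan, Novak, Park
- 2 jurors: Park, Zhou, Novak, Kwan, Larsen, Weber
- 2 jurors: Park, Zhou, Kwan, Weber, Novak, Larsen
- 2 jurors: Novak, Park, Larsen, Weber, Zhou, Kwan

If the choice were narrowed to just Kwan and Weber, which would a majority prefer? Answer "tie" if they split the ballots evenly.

Weber

Ballots ranking Kwan above Weber: 1 + 2 + 2 = 5.
Ballots ranking Weber above Kwan: 14 − 5 = 9.
Weber wins the head-to-head 9–5.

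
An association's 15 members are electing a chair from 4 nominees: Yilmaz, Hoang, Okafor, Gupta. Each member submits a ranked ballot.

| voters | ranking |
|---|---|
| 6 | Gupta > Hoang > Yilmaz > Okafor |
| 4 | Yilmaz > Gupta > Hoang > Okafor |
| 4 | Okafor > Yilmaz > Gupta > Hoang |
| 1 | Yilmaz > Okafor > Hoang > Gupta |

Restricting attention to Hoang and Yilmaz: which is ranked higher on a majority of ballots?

Ballots ranking Hoang above Yilmaz: 6.
Ballots ranking Yilmaz above Hoang: 15 − 6 = 9.
Yilmaz wins the head-to-head 9–6.

Yilmaz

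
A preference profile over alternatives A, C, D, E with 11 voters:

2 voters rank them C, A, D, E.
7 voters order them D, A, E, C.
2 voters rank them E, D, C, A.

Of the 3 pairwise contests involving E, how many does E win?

E against each rival (11 voters):
E vs A: E preferred on 2 ballots; A wins 9–2.
E vs C: 7+2 = 9 for E, 2 for C — E by 9–2.
E vs D: 2 to 9, D.
E beats C; loses to A, D — 1 pairwise win.

1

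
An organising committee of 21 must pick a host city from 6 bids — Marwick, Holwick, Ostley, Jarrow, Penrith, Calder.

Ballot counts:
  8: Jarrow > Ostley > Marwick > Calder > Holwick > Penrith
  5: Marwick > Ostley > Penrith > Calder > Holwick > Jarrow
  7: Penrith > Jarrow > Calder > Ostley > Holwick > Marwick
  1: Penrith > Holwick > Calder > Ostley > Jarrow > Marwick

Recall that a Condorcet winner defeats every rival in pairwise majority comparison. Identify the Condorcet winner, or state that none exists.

none

Head-to-head results (21 organisers):
Marwick vs Holwick: Marwick wins 13–8.
Marwick vs Ostley: Ostley, 16–5.
Marwick–Jarrow: Jarrow 16–5.
Marwick vs Penrith: Marwick wins 13–8.
Marwick vs Calder: Marwick wins 13–8.
Holwick vs Ostley: Ostley, 20–1.
Holwick vs Jarrow: Jarrow, 15–6.
Holwick vs Penrith: Penrith wins 13–8.
Holwick–Calder: Calder 20–1.
Ostley vs Jarrow: Jarrow wins 15–6.
Ostley vs Penrith: Ostley, 13–8.
Ostley–Calder: Ostley 13–8.
Jarrow vs Penrith: Penrith wins 13–8.
Jarrow vs Calder: Jarrow, 15–6.
Penrith vs Calder: Penrith wins 13–8.
Every city loses at least once (Marwick loses to Ostley; Holwick loses to Marwick; Ostley loses to Jarrow; Jarrow loses to Penrith; Penrith loses to Marwick; Calder loses to Marwick). The majority relation contains the cycle Marwick → Penrith → Jarrow → Marwick, so there is no Condorcet winner.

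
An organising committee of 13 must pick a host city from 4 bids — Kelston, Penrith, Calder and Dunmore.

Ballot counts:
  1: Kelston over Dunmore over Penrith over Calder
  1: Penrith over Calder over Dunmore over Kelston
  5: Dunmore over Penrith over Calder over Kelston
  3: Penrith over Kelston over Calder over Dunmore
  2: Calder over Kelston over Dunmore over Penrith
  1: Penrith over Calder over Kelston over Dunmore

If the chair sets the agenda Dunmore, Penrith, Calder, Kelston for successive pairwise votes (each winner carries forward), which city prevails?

Round 1: Dunmore vs Penrith — 8–5, Dunmore advances.
Round 2: Dunmore vs Calder — 6–7, Calder advances.
Round 3: Calder vs Kelston — 9–4, Calder advances.
Calder survives the agenda.

Calder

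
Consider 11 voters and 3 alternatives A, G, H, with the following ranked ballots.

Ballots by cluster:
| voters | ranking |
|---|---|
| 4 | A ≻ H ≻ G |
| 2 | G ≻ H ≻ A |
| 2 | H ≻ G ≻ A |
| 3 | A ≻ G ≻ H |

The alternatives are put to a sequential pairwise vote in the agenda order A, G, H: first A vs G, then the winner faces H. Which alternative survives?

A

Round 1: A vs G — 7–4, A advances.
Round 2: A vs H — 7–4, A advances.
A survives the agenda.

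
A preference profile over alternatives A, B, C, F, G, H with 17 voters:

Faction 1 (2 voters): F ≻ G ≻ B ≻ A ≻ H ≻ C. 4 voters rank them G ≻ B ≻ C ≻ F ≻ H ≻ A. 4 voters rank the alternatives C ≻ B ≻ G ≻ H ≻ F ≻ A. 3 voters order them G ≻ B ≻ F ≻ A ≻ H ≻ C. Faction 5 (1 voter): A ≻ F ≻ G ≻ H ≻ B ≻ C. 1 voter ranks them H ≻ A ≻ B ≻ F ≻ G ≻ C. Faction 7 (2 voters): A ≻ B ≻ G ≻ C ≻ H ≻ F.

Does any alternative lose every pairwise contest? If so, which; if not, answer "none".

Pairwise majorities:
A–B: B 13–4.
A vs C: 2+3+1+1+2 = 9 for A, 8 for C — A by 9–8.
A–F: F 13–4.
A vs G: G, 13–4.
A–H: H 9–8.
B vs C: B preferred on 2+4+3+1+1+2 = 13 ballots; B wins 13–4.
B vs F: B wins 14–3.
B vs G: G, 10–7.
B vs H: B preferred on 2+4+4+3+2 = 15 ballots; B wins 15–2.
C vs F: C is ranked higher on 4+4+2 = 10 ballots, F on 7. C wins 10–7.
C vs G: C preferred on 4 ballots; G wins 13–4.
C vs H: C is ranked higher on 4+4+2 = 10 ballots, H on 7. C wins 10–7.
F vs G: F is ranked higher on 2+1+1 = 4 ballots, G on 13. G wins 13–4.
F vs H: F is ranked higher on 2+4+3+1 = 10 ballots, H on 7. F wins 10–7.
G–H: G 16–1.
Each alternative has at least one pairwise win (A beats C; B beats A; C beats F; F beats A; G beats A; H beats A) — no Condorcet loser.

none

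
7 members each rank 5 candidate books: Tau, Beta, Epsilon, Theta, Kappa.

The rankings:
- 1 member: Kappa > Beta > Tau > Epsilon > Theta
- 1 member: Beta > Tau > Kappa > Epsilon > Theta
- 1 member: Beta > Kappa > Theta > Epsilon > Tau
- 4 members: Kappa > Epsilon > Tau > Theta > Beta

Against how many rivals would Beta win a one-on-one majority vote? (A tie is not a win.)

Beta against each rival (7 members):
Beta vs Tau: Beta preferred on 1+1+1 = 3 ballots; Tau wins 4–3.
Beta vs Epsilon: 3 to 4, Epsilon.
Beta–Theta: Theta 4–3.
Beta vs Kappa: Kappa wins 5–2.
Beta beats no one; loses to Tau, Epsilon, Theta, Kappa — 0 pairwise wins.

0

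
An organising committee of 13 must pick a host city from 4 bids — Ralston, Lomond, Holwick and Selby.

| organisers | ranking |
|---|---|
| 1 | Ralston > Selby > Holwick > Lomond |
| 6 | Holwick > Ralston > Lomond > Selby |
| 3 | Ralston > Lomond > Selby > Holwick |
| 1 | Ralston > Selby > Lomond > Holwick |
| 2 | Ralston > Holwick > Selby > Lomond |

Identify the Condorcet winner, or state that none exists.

Check each pair by majority over 13 ballots:
Ralston vs Lomond: Ralston preferred on 1+6+3+1+2 = 13 ballots; Ralston wins 13–0.
Ralston vs Holwick: 1+3+1+2 = 7 for Ralston, 6 for Holwick — Ralston by 7–6.
Ralston vs Selby: Ralston is ranked higher on 1+6+3+1+2 = 13 ballots, Selby on 0. Ralston wins 13–0.
Lomond vs Holwick: 3+1 = 4 for Lomond, 9 for Holwick — Holwick by 9–4.
Lomond vs Selby: Lomond preferred on 6+3 = 9 ballots; Lomond wins 9–4.
Holwick vs Selby: Holwick is ranked higher on 6+2 = 8 ballots, Selby on 5. Holwick wins 8–5.
Only Ralston has no losses; Ralston is the Condorcet winner.

Ralston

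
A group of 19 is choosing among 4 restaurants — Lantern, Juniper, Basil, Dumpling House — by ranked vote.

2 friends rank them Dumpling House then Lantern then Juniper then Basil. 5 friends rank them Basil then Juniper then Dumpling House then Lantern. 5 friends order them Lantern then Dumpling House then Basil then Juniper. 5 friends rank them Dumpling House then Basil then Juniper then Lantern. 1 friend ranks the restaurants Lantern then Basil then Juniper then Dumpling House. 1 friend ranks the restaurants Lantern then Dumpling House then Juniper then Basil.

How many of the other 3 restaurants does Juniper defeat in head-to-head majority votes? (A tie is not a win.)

Juniper against each rival (19 friends):
Juniper vs Lantern: Juniper wins 10–9.
Juniper vs Basil: 3 to 16, Basil.
Juniper–Dumpling House: Dumpling House 13–6.
Juniper beats Lantern; loses to Basil, Dumpling House — 1 pairwise win.

1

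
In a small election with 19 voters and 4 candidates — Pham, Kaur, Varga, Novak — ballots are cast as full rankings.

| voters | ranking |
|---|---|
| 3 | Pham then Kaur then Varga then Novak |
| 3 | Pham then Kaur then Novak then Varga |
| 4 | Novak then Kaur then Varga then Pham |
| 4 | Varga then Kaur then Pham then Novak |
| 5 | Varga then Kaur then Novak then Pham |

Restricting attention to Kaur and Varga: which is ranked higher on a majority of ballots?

Ballots ranking Kaur above Varga: 3 + 3 + 4 = 10.
Ballots ranking Varga above Kaur: 19 − 10 = 9.
Kaur wins the head-to-head 10–9.

Kaur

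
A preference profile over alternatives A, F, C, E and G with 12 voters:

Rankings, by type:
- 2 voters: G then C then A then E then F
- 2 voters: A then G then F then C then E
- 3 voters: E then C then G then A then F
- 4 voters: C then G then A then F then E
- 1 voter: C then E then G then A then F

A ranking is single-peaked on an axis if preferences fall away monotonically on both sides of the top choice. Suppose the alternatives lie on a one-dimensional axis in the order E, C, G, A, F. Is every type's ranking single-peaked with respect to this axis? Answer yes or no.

yes

Axis positions: E=1, C=2, G=3, A=4, F=5.
Type 1 (peak G at position 3): ranking walks positions 3-2-4-1-5, expanding outward from the peak — single-peaked.
Type 2 (peak A at position 4): ranking walks positions 4-3-5-2-1, expanding outward from the peak — single-peaked.
Type 3 (peak E at position 1): ranking walks positions 1-2-3-4-5, expanding outward from the peak — single-peaked.
Type 4 (peak C at position 2): ranking walks positions 2-3-4-5-1, expanding outward from the peak — single-peaked.
Type 5 (peak C at position 2): ranking walks positions 2-1-3-4-5, expanding outward from the peak — single-peaked.
Every ranking is single-peaked on this axis.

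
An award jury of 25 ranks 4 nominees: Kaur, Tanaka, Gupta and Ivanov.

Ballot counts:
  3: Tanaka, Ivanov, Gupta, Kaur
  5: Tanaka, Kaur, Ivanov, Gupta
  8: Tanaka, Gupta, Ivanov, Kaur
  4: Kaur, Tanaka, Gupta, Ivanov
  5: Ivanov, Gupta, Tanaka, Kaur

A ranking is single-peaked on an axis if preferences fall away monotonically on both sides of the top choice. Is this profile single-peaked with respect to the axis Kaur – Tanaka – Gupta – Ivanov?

no

Axis positions: Kaur=1, Tanaka=2, Gupta=3, Ivanov=4.
Cluster 1: ranking walks positions 2-4-3-1; Ivanov is ranked above Gupta even though Gupta lies between Ivanov and the peak Tanaka on the axis — preferences dip and rise again. Not single-peaked.
Cluster 2: ranking walks positions 2-1-4-3; Ivanov is ranked above Gupta even though Gupta lies between Ivanov and the peak Tanaka on the axis — preferences dip and rise again. Not single-peaked.
Cluster 3 (peak Tanaka at position 2): ranking walks positions 2-3-4-1, expanding outward from the peak — single-peaked.
Cluster 4 (peak Kaur at position 1): ranking walks positions 1-2-3-4, expanding outward from the peak — single-peaked.
Cluster 5 (peak Ivanov at position 4): ranking walks positions 4-3-2-1, expanding outward from the peak — single-peaked.
Cluster 1 violates single-peakedness, so the profile is not single-peaked on this axis.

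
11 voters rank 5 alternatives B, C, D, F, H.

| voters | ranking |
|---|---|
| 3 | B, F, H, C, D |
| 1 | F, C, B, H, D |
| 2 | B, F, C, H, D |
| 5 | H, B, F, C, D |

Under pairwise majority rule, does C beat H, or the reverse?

H

Ballots ranking C above H: 1 + 2 = 3.
Ballots ranking H above C: 11 − 3 = 8.
H wins the head-to-head 8–3.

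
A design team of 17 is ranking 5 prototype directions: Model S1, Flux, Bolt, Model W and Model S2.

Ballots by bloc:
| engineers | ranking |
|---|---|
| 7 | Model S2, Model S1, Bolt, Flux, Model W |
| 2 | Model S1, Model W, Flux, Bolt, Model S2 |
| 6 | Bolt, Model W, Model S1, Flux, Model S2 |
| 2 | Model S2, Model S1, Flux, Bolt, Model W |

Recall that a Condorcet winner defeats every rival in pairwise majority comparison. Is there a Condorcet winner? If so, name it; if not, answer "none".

Head-to-head results (17 engineers):
Model S1 vs Flux: Model S1, 17–0.
Model S1–Bolt: Model S1 11–6.
Model S1 vs Model W: Model S1 wins 11–6.
Model S1 vs Model S2: Model S2 wins 9–8.
Flux vs Bolt: Bolt wins 13–4.
Flux–Model W: Flux 9–8.
Flux vs Model S2: Model S2 wins 9–8.
Bolt vs Model W: Bolt, 15–2.
Bolt vs Model S2: Model S2 wins 9–8.
Model W vs Model S2: Model S2 wins 9–8.
Model S2 wins every pairwise contest, so Model S2 is the Condorcet winner.

Model S2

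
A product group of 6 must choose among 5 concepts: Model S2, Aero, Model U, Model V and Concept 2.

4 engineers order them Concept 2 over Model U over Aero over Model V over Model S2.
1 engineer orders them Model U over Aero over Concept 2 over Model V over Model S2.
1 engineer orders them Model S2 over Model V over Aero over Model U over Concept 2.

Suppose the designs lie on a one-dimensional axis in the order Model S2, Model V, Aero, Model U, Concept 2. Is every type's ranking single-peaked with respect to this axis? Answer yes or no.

yes

Axis positions: Model S2=1, Model V=2, Aero=3, Model U=4, Concept 2=5.
Type 1 (peak Concept 2 at position 5): ranking walks positions 5-4-3-2-1, expanding outward from the peak — single-peaked.
Type 2 (peak Model U at position 4): ranking walks positions 4-3-5-2-1, expanding outward from the peak — single-peaked.
Type 3 (peak Model S2 at position 1): ranking walks positions 1-2-3-4-5, expanding outward from the peak — single-peaked.
Every ranking is single-peaked on this axis.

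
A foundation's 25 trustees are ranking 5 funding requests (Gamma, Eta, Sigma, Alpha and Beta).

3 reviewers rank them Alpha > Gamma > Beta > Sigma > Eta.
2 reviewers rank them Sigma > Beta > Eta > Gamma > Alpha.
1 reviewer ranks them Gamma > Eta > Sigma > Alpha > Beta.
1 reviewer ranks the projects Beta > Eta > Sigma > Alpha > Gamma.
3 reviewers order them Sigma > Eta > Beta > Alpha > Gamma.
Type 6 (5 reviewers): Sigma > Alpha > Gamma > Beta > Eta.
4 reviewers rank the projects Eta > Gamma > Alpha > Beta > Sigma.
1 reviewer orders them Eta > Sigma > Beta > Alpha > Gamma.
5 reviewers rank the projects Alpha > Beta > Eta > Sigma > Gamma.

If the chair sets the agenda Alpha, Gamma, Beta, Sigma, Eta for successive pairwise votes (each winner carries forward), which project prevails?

Sigma

Round 1: Alpha vs Gamma — 18–7, Alpha advances.
Round 2: Alpha vs Beta — 18–7, Alpha advances.
Round 3: Alpha vs Sigma — 12–13, Sigma advances.
Round 4: Sigma vs Eta — 13–12, Sigma advances.
The agenda winner is Sigma.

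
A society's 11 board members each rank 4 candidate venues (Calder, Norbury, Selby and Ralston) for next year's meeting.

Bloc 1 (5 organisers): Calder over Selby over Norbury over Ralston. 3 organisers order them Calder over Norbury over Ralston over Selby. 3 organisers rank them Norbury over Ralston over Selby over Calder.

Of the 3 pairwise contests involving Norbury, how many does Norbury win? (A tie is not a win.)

2

Norbury against each rival (11 organisers):
Norbury–Calder: Calder 8–3.
Norbury vs Selby: Norbury is ranked higher on 3+3 = 6 ballots, Selby on 5. Norbury wins 6–5.
Norbury vs Ralston: 11 to 0, Norbury.
Norbury beats Selby, Ralston; loses to Calder — 2 pairwise wins.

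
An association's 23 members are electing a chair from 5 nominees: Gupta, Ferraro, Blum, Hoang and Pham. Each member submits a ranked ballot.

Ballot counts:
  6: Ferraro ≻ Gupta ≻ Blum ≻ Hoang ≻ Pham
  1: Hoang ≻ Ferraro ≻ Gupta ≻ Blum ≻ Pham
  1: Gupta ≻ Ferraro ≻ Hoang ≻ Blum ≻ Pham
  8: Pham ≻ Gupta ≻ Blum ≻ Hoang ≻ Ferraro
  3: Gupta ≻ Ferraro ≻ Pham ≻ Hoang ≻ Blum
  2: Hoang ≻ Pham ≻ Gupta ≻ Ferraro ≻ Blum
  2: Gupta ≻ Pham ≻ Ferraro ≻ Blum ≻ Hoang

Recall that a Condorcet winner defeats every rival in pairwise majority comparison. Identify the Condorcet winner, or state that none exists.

Gupta

Check each pair by majority over 23 ballots:
Gupta–Ferraro: Gupta 16–7.
Gupta–Blum: Gupta 23–0.
Gupta vs Hoang: Gupta, 20–3.
Gupta–Pham: Gupta 13–10.
Ferraro vs Blum: Ferraro wins 15–8.
Ferraro vs Hoang: Ferraro, 12–11.
Ferraro vs Pham: Pham, 12–11.
Blum–Hoang: Blum 16–7.
Blum vs Pham: Pham wins 15–8.
Hoang–Pham: Pham 13–10.
Gupta wins every pairwise contest, so Gupta is the Condorcet winner.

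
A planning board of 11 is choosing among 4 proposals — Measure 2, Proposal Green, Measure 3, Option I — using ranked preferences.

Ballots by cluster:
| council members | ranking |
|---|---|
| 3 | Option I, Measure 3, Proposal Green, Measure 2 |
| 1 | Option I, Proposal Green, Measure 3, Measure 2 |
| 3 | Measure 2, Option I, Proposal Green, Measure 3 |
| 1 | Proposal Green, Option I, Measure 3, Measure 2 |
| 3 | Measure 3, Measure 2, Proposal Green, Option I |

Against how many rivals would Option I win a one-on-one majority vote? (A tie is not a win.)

2

Option I against each rival (11 council members):
Option I vs Measure 2: 3+1+1 = 5 for Option I, 6 for Measure 2 — Measure 2 by 6–5.
Option I vs Proposal Green: Option I is ranked higher on 3+1+3 = 7 ballots, Proposal Green on 4. Option I wins 7–4.
Option I vs Measure 3: Option I preferred on 3+1+3+1 = 8 ballots; Option I wins 8–3.
Option I beats Proposal Green, Measure 3; loses to Measure 2 — 2 pairwise wins.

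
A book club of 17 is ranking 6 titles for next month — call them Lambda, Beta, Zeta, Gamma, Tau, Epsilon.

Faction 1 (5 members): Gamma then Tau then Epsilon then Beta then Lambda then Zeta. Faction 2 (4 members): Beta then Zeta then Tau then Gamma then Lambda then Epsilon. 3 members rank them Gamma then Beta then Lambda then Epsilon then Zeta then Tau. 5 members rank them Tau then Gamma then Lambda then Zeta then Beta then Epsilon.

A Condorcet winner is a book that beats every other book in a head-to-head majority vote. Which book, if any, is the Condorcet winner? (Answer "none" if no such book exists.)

Check each pair by majority over 17 ballots:
Lambda vs Beta: Beta wins 12–5.
Lambda vs Zeta: Lambda, 13–4.
Lambda–Gamma: Gamma 17–0.
Lambda vs Tau: Tau wins 14–3.
Lambda vs Epsilon: Lambda wins 12–5.
Beta vs Zeta: Beta wins 12–5.
Beta vs Gamma: Gamma wins 13–4.
Beta–Tau: Tau 10–7.
Beta vs Epsilon: Beta wins 12–5.
Zeta–Gamma: Gamma 13–4.
Zeta vs Tau: Tau, 10–7.
Zeta–Epsilon: Zeta 9–8.
Gamma–Tau: Tau 9–8.
Gamma vs Epsilon: Gamma, 17–0.
Tau vs Epsilon: Tau wins 14–3.
Only Tau has no losses; Tau is the Condorcet winner.

Tau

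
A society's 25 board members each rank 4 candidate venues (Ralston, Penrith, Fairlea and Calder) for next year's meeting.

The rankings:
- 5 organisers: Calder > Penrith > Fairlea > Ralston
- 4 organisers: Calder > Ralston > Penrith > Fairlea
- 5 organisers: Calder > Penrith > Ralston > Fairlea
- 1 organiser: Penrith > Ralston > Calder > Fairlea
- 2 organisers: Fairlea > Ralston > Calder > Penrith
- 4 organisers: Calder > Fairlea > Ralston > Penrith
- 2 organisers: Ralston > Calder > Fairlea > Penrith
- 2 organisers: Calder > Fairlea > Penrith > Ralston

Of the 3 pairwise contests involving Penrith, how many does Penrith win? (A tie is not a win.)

Penrith against each rival (25 organisers):
Penrith vs Ralston: Penrith preferred on 5+5+1+2 = 13 ballots; Penrith wins 13–12.
Penrith vs Fairlea: 15 to 10, Penrith.
Penrith–Calder: Calder 24–1.
Penrith beats Ralston, Fairlea; loses to Calder — 2 pairwise wins.

2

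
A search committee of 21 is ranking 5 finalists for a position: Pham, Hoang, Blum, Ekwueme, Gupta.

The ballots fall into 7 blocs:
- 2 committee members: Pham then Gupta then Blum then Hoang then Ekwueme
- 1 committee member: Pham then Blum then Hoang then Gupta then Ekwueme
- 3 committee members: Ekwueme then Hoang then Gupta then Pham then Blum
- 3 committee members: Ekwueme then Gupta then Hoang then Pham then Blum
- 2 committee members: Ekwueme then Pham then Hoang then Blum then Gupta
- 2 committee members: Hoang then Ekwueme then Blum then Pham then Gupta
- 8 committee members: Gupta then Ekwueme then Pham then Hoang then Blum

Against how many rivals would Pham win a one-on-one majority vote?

Pham against each rival (21 committee members):
Pham vs Hoang: Pham wins 13–8.
Pham vs Blum: Pham is ranked higher on 2+1+3+3+2+8 = 19 ballots, Blum on 2. Pham wins 19–2.
Pham vs Ekwueme: Ekwueme wins 18–3.
Pham–Gupta: Gupta 14–7.
Pham beats Hoang, Blum; loses to Ekwueme, Gupta — 2 pairwise wins.

2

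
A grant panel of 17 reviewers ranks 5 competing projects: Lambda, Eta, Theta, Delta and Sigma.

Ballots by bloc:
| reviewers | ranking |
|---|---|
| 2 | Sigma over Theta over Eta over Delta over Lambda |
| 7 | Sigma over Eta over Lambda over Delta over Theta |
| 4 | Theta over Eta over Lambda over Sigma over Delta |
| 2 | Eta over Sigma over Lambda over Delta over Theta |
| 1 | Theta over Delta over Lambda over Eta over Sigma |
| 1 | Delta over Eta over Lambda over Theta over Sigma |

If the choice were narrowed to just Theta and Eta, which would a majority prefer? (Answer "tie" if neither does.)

Ballots ranking Theta above Eta: 2 + 4 + 1 = 7.
Ballots ranking Eta above Theta: 17 − 7 = 10.
Eta wins the head-to-head 10–7.

Eta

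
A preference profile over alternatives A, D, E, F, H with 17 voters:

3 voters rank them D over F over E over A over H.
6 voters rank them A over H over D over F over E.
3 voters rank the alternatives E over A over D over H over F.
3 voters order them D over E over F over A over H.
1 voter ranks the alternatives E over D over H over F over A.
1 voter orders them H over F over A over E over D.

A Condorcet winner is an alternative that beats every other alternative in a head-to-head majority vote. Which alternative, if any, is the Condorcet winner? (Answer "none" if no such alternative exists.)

Pairwise majorities:
A vs D: A is ranked higher on 6+3+1 = 10 ballots, D on 7. A wins 10–7.
A vs E: 7 to 10, E.
A–F: A 9–8.
A–H: A 15–2.
D vs E: 3+6+3 = 12 for D, 5 for E — D by 12–5.
D vs F: D, 16–1.
D vs H: D preferred on 3+3+3+1 = 10 ballots; D wins 10–7.
E vs F: F wins 10–7.
E vs H: E is ranked higher on 3+3+3+1 = 10 ballots, H on 7. E wins 10–7.
F vs H: H wins 11–6.
No alternative is unbeaten: A loses to E; D loses to A; E loses to D; F loses to A; H loses to A. In particular A → D → E → A is a majority cycle — no Condorcet winner exists.

none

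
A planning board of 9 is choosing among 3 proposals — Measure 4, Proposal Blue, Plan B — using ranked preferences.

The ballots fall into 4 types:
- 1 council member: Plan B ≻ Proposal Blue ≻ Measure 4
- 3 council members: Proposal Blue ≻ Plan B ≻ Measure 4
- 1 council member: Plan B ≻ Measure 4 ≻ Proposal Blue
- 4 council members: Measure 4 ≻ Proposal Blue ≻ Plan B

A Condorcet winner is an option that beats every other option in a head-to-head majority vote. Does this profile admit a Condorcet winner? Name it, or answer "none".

Check each pair by majority over 9 ballots:
Measure 4 vs Proposal Blue: Measure 4 wins 5–4.
Measure 4–Plan B: Plan B 5–4.
Proposal Blue vs Plan B: Proposal Blue wins 7–2.
Every option loses at least once (Measure 4 loses to Plan B; Proposal Blue loses to Measure 4; Plan B loses to Proposal Blue). The majority relation contains the cycle Measure 4 → Proposal Blue → Plan B → Measure 4, so there is no Condorcet winner.

none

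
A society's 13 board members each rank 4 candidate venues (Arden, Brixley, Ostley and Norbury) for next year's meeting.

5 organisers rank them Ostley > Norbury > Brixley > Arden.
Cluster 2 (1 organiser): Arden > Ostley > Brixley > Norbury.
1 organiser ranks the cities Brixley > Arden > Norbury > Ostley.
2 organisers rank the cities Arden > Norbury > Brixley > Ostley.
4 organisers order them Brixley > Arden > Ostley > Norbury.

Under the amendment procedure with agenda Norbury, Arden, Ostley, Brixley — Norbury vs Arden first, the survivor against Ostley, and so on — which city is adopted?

Round 1: Norbury vs Arden — 5–8, Arden advances.
Round 2: Arden vs Ostley — 8–5, Arden advances.
Round 3: Arden vs Brixley — 3–10, Brixley advances.
The agenda winner is Brixley.

Brixley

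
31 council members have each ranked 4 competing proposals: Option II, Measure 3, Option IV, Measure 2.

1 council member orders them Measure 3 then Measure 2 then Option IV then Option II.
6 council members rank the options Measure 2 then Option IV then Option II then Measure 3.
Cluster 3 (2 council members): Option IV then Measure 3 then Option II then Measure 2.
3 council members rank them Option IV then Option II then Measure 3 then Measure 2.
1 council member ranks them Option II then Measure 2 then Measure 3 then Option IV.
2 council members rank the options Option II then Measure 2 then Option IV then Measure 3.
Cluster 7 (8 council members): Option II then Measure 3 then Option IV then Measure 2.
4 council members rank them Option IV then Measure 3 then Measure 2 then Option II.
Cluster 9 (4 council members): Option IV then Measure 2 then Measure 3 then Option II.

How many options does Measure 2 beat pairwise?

Measure 2 against each rival (31 council members):
Measure 2 vs Option II: Option II wins 16–15.
Measure 2 vs Measure 3: Measure 3, 18–13.
Measure 2–Option IV: Option IV 21–10.
Measure 2 beats no one; loses to Option II, Measure 3, Option IV — 0 pairwise wins.

0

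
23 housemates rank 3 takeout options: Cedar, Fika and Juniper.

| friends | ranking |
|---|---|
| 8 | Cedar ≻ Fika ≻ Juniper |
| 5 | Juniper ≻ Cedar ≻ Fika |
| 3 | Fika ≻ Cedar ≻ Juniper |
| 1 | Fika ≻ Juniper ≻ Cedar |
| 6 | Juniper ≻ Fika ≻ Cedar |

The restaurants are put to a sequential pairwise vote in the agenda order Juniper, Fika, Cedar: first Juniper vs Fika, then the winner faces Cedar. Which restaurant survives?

Round 1: Juniper vs Fika — 11–12, Fika advances.
Round 2: Fika vs Cedar — 10–13, Cedar advances.
The agenda winner is Cedar.

Cedar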